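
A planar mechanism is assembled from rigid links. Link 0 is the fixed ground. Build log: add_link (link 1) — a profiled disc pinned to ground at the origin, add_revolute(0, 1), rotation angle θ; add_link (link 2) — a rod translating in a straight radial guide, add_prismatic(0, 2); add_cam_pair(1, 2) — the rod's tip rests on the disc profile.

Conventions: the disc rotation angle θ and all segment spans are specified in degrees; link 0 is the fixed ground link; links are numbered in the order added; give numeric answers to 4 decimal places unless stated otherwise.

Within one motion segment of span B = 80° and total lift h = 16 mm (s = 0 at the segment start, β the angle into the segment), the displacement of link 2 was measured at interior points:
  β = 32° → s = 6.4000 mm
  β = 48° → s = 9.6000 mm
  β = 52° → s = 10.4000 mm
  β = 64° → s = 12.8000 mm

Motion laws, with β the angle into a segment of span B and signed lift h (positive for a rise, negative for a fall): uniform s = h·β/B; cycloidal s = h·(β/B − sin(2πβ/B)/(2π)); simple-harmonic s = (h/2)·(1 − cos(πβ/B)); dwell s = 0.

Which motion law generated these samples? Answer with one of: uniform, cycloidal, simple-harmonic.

candidates at β/B = r: uniform s = h·r (linear in β); cycloidal s = h·(r − sin(2πr)/(2π)); simple-harmonic s = (h/2)(1 − cos(πr))
β=32°: printed 6.4000 | uniform 6.4000, cycloidal 4.9032, simple-harmonic 5.5279
β=48°: printed 9.6000 | uniform 9.6000, cycloidal 11.0968, simple-harmonic 10.4721
β=52°: printed 10.4000 | uniform 10.4000, cycloidal 12.4601, simple-harmonic 11.6319
β=64°: printed 12.8000 | uniform 12.8000, cycloidal 15.2218, simple-harmonic 14.4721
only one law matches every sample → uniform

uniform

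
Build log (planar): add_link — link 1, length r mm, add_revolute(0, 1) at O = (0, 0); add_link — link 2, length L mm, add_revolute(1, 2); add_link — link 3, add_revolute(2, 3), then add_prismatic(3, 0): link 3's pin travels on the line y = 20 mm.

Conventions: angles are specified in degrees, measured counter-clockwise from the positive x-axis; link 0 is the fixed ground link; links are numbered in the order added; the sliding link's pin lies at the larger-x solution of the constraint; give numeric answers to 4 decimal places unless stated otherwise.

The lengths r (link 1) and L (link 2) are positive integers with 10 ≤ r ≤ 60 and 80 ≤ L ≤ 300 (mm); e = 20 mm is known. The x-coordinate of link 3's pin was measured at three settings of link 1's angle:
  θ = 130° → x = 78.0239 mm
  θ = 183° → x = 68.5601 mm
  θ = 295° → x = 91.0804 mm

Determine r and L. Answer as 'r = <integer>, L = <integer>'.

constraint per measurement: (x − r cos θ)² + (r sin θ − e)² = L²
subtracting the θ₁ and θ₂ equations cancels the r² and L² terms:
r = (x₁² − x₂²) / (2[(x₁cos θ₁ + e sin θ₁) − (x₂cos θ₂ + e sin θ₂)]) = 20.0001 → r = 20
L² = (x₁ − r cos θ₁)² + (r sin θ₁ − e)² = 8281.0053 → L = 91.0000 → L = 91
check at θ₃=295°: x = 91.0804 (printed 91.0804) ✓

r = 20, L = 91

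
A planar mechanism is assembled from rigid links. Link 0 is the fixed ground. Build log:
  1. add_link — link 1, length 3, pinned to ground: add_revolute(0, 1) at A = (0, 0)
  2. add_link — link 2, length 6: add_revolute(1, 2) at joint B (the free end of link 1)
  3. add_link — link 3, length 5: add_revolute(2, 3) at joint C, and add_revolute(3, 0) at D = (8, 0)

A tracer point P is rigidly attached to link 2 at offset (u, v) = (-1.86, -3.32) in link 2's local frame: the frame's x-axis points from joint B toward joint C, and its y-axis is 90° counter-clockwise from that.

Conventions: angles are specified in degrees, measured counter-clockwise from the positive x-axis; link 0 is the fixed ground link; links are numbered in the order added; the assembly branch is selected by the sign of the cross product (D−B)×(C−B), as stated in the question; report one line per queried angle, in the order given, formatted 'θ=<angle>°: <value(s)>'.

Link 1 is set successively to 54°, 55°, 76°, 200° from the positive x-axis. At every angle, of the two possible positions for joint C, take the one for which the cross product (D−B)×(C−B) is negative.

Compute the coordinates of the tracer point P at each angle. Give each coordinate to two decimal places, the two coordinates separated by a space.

A=(0,0), D=(8.00,0)
θ=54°: B = A + 3.00·(cos54°, sin54°) = (1.7634, 2.4271)
θ=54°: |BD| = 6.6923
θ=54°: circle(B,6.00) ∩ circle(D,5.00): a=4.1680, h=4.3160
θ=54°:   candidates: C₊=(7.2128,4.9376) cross=28.884; C₋=(4.0823,-3.1067) cross=-28.884
θ=54°:   branch - wants cross < 0 → take C=(4.0823,-3.1067) (cross=-28.884)
θ=54°: ex = (C−B)/|BC| = (0.3865,-0.9223); ey = (0.9223,0.3865)
θ=54°: P = B + -1.86·ex + -3.32·ey = (-2.0175,2.8594)
θ=55°: B = A + 3.00·(cos55°, sin55°) = (1.7207, 2.4575)
θ=55°: |BD| = 6.7430
θ=55°: circle(B,6.00) ∩ circle(D,5.00): a=4.1872, h=4.2974
θ=55°:   candidates: C₊=(7.1861,4.9333) cross=28.977; C₋=(4.0538,-3.0704) cross=-28.977
θ=55°:   branch - wants cross < 0 → take C=(4.0538,-3.0704) (cross=-28.977)
θ=55°: ex = (C−B)/|BC| = (0.3888,-0.9213); ey = (0.9213,0.3888)
θ=55°: P = B + -1.86·ex + -3.32·ey = (-2.0612,2.8801)
θ=76°: B = A + 3.00·(cos76°, sin76°) = (0.7258, 2.9109)
θ=76°: |BD| = 7.8350
θ=76°: circle(B,6.00) ∩ circle(D,5.00): a=4.6195, h=3.8289
θ=76°:   candidates: C₊=(6.4371,4.7495) cross=29.999; C₋=(3.5921,-2.3602) cross=-29.999
θ=76°:   branch - wants cross < 0 → take C=(3.5921,-2.3602) (cross=-29.999)
θ=76°: ex = (C−B)/|BC| = (0.4777,-0.8785); ey = (0.8785,0.4777)
θ=76°: P = B + -1.86·ex + -3.32·ey = (-3.0795,2.9589)
θ=200°: B = A + 3.00·(cos200°, sin200°) = (-2.8191, -1.0261)
θ=200°: |BD| = 10.8676
θ=200°: circle(B,6.00) ∩ circle(D,5.00): a=5.9399, h=0.8471
θ=200°:   candidates: C₊=(3.0143,0.3781) cross=9.206; C₋=(3.1743,-1.3086) cross=-9.206
θ=200°:   branch - wants cross < 0 → take C=(3.1743,-1.3086) (cross=-9.206)
θ=200°: ex = (C−B)/|BC| = (0.9989,-0.0471); ey = (0.0471,0.9989)
θ=200°: P = B + -1.86·ex + -3.32·ey = (-4.8333,-4.2548)

θ=54°: -2.02 2.86
θ=55°: -2.06 2.88
θ=76°: -3.08 2.96
θ=200°: -4.83 -4.25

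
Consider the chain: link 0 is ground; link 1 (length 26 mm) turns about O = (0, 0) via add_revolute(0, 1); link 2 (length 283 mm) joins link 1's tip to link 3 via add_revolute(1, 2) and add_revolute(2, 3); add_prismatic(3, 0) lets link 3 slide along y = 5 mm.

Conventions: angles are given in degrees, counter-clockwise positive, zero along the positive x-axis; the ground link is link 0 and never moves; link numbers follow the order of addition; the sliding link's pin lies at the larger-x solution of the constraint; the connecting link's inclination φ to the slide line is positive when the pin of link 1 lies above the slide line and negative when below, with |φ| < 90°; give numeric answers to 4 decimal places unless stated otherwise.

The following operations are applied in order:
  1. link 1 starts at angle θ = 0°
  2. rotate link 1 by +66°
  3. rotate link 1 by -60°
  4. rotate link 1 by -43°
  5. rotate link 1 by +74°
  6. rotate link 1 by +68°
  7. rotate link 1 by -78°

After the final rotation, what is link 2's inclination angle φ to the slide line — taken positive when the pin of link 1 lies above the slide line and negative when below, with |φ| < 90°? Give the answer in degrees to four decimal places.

geometry: r = 26 mm, L = 283 mm, e = 5 mm; θ starts at 0°
rotate link 1 by +66°: θ ← 0° +66° = 66°
rotate link 1 by -60°: θ ← 66° -60° = 6°
rotate link 1 by -43°: θ ← 6° -43° = -37°
rotate link 1 by +74°: θ ← -37° +74° = 37°
rotate link 1 by +68°: θ ← 37° +68° = 105°
rotate link 1 by -78°: θ ← 105° -78° = 27°
h = r sin θ − e = 11.803753 − 5 = 6.803753
sin φ = h / L = 6.803753 / 283 = 0.02404153
φ = arcsin(0.02404153) = 1.377611°

1.3776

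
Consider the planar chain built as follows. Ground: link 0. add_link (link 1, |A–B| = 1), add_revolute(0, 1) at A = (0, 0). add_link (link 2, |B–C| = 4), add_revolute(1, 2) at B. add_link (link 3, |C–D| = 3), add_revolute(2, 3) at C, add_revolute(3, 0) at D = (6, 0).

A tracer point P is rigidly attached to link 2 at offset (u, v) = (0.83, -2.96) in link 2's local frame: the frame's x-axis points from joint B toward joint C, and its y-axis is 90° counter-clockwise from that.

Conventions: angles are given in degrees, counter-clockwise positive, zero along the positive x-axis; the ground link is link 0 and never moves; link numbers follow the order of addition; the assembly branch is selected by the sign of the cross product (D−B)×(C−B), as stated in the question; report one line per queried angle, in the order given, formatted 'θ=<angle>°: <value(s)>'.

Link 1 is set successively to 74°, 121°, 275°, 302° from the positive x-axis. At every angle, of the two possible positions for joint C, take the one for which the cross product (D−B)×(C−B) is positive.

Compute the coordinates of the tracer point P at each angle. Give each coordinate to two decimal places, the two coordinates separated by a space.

A=(0,0), D=(6.00,0)
θ=74°: B = A + 1.00·(cos74°, sin74°) = (0.2756, 0.9613)
θ=74°: |BD| = 5.8045
θ=74°: circle(B,4.00) ∩ circle(D,3.00): a=3.5052, h=1.9270
θ=74°:   candidates: C₊=(4.0516,2.2812) cross=11.185; C₋=(3.4133,-1.5196) cross=-11.185
θ=74°:   branch + wants cross > 0 → take C=(4.0516,2.2812) (cross=11.185)
θ=74°: ex = (C−B)/|BC| = (0.9440,0.3300); ey = (-0.3300,0.9440)
θ=74°: P = B + 0.83·ex + -2.96·ey = (2.0359,-1.5591)
θ=121°: B = A + 1.00·(cos121°, sin121°) = (-0.5150, 0.8572)
θ=121°: |BD| = 6.5712
θ=121°: circle(B,4.00) ∩ circle(D,3.00): a=3.8182, h=1.1921
θ=121°:   candidates: C₊=(3.4261,1.5411) cross=7.834; C₋=(3.1151,-0.8228) cross=-7.834
θ=121°:   branch + wants cross > 0 → take C=(3.4261,1.5411) (cross=7.834)
θ=121°: ex = (C−B)/|BC| = (0.9853,0.1710); ey = (-0.1710,0.9853)
θ=121°: P = B + 0.83·ex + -2.96·ey = (0.8088,-1.9173)
θ=275°: B = A + 1.00·(cos275°, sin275°) = (0.0872, -0.9962)
θ=275°: |BD| = 5.9962
θ=275°: circle(B,4.00) ∩ circle(D,3.00): a=3.5818, h=1.7807
θ=275°:   candidates: C₊=(3.3233,1.3548) cross=10.677; C₋=(3.9150,-2.1570) cross=-10.677
θ=275°:   branch + wants cross > 0 → take C=(3.3233,1.3548) (cross=10.677)
θ=275°: ex = (C−B)/|BC| = (0.8090,0.5877); ey = (-0.5877,0.8090)
θ=275°: P = B + 0.83·ex + -2.96·ey = (2.4984,-2.9031)
θ=302°: B = A + 1.00·(cos302°, sin302°) = (0.5299, -0.8480)
θ=302°: |BD| = 5.5354
θ=302°: circle(B,4.00) ∩ circle(D,3.00): a=3.4000, h=2.1071
θ=302°:   candidates: C₊=(3.5670,1.7551) cross=11.664; C₋=(4.2126,-2.4094) cross=-11.664
θ=302°:   branch + wants cross > 0 → take C=(3.5670,1.7551) (cross=11.664)
θ=302°: ex = (C−B)/|BC| = (0.7593,0.6508); ey = (-0.6508,0.7593)
θ=302°: P = B + 0.83·ex + -2.96·ey = (3.0864,-2.5553)

θ=74°: 2.04 -1.56
θ=121°: 0.81 -1.92
θ=275°: 2.50 -2.90
θ=302°: 3.09 -2.56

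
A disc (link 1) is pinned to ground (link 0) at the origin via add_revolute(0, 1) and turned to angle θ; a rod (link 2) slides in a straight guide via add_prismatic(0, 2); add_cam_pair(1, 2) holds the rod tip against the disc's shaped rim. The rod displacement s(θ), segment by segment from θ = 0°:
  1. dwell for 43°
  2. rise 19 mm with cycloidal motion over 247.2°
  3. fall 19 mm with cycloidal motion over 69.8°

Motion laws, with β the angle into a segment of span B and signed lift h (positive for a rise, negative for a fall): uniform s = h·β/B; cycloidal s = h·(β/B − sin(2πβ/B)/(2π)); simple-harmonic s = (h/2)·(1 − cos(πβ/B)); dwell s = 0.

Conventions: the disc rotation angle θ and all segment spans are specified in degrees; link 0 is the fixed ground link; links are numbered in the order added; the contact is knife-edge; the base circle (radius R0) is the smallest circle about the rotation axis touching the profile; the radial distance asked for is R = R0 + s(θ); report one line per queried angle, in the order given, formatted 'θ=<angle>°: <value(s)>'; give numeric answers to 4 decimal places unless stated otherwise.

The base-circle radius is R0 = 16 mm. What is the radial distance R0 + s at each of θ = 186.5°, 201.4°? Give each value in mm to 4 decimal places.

segment 1 (0° to 43°, dwell): s unchanged at 0.0000
θ = 186.5° falls in segment 2 (43° to 290.2°, cycloidal, h = 19): β = 186.5 − 43 = 143.5°, B = 247.2°; Δs = 19·(0.5805 − sin(2π·0.5805)/(2π)) = 12.4947; s = 0.0000 + 12.4947 = 12.4947
θ = 201.4° falls in segment 2 (43° to 290.2°, cycloidal, h = 19): β = 201.4 − 43 = 158.4°, B = 247.2°; Δs = 19·(0.6408 − sin(2π·0.6408)/(2π)) = 14.5141; s = 0.0000 + 14.5141 = 14.5141
θ=186.5°: R = R0 + s = 16 + 12.4947 = 28.4947
θ=201.4°: R = R0 + s = 16 + 14.5141 = 30.5141

θ=186.5°: 28.4947
θ=201.4°: 30.5141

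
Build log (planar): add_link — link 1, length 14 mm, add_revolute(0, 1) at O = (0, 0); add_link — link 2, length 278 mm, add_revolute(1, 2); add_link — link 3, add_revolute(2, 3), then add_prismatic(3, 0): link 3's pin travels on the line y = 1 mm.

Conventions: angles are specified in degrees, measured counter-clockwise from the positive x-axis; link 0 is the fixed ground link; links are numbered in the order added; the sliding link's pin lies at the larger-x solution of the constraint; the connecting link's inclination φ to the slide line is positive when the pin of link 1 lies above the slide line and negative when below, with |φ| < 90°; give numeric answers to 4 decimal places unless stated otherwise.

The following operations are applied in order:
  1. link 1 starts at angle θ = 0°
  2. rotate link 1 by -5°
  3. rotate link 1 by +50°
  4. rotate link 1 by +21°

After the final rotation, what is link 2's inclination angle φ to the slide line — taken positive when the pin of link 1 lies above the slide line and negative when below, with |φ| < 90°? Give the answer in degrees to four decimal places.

geometry: r = 14 mm, L = 278 mm, e = 1 mm; θ starts at 0°
rotate link 1 by -5°: θ ← 0° -5° = -5°
rotate link 1 by +50°: θ ← -5° +50° = 45°
rotate link 1 by +21°: θ ← 45° +21° = 66°
h = r sin θ − e = 12.789636 − 1 = 11.789636
sin φ = h / L = 11.789636 / 278 = 0.04240876
φ = arcsin(0.04240876) = 2.430572°

2.4306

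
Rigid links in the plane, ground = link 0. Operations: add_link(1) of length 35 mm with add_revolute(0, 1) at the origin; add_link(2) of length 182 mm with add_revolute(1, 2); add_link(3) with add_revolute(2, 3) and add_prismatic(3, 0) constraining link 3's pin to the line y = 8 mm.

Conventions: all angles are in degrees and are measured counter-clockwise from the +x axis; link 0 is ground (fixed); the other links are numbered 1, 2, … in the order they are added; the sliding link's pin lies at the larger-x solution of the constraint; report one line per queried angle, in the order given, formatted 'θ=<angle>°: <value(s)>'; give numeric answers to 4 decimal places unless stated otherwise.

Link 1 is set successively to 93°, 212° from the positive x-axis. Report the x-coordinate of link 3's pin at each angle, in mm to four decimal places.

geometry: r = 35 mm, L = 182 mm, e = 8 mm
θ=93°: crank pin P = (r cos θ, r sin θ) = (-1.831758, 34.952034)
θ=93°: h = r sin θ − e = 34.952034 − 8 = 26.952034
θ=93°: x = r cos θ + √(L² − h²) = -1.831758 + 179.993300 = 178.161541
θ=212°: crank pin P = (r cos θ, r sin θ) = (-29.681683, -18.547174)
θ=212°: h = r sin θ − e = -18.547174 − 8 = -26.547174
θ=212°: x = r cos θ + √(L² − h²) = -29.681683 + 180.053457 = 150.371774

θ=93°: 178.1615
θ=212°: 150.3718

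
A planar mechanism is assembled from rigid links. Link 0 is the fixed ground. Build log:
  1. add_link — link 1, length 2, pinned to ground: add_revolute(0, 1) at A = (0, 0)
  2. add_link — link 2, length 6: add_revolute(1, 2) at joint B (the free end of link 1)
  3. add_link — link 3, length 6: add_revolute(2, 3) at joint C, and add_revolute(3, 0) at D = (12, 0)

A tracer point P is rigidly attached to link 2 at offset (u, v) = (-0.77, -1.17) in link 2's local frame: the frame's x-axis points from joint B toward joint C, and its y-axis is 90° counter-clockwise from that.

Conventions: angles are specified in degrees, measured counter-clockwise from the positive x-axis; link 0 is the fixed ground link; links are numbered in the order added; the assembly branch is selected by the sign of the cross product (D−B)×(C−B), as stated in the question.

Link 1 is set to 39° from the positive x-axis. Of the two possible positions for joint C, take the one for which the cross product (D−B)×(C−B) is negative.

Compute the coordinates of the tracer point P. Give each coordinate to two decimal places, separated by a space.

A=(0,0), D=(12.00,0)
B = A + 2.00·(cos39°, sin39°) = (1.5543, 1.2586)
|BD| = 10.5213
circle(B,6.00) ∩ circle(D,6.00): a=5.2606, h=2.8854
  candidates: C₊=(7.1223,3.4940) cross=30.358; C₋=(6.4320,-2.2354) cross=-30.358
  branch - wants cross < 0 → take C=(6.4320,-2.2354) (cross=-30.358)
ex = (C−B)/|BC| = (0.8129,-0.5823); ey = (0.5823,0.8129)
P = B + -0.77·ex + -1.17·ey = (0.2470,0.7559)

0.25 0.76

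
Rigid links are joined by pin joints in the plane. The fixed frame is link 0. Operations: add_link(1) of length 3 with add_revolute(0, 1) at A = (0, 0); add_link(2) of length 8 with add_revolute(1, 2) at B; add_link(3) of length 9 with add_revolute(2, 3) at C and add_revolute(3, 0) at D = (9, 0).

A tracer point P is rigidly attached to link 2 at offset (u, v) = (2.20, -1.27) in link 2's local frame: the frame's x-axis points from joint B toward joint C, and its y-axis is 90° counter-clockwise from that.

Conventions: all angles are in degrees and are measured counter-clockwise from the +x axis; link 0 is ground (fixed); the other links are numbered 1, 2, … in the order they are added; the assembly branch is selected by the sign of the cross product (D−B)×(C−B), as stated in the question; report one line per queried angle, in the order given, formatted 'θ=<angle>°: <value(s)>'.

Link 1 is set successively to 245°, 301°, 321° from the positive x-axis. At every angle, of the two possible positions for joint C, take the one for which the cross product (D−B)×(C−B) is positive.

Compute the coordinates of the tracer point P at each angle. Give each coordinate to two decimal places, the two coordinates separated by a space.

A=(0,0), D=(9.00,0)
θ=245°: B = A + 3.00·(cos245°, sin245°) = (-1.2679, -2.7189)
θ=245°: |BD| = 10.6217
θ=245°: circle(B,8.00) ∩ circle(D,9.00): a=4.5106, h=6.6071
θ=245°:   candidates: C₊=(1.4012,4.8227) cross=70.179; C₋=(4.7838,-7.9513) cross=-70.179
θ=245°:   branch + wants cross > 0 → take C=(1.4012,4.8227) (cross=70.179)
θ=245°: ex = (C−B)/|BC| = (0.3336,0.9427); ey = (-0.9427,0.3336)
θ=245°: P = B + 2.20·ex + -1.27·ey = (0.6634,-1.0687)
θ=301°: B = A + 3.00·(cos301°, sin301°) = (1.5451, -2.5715)
θ=301°: |BD| = 7.8859
θ=301°: circle(B,8.00) ∩ circle(D,9.00): a=2.8651, h=7.4694
θ=301°:   candidates: C₊=(1.8179,5.4238) cross=58.903; C₋=(6.6893,-8.6983) cross=-58.903
θ=301°:   branch + wants cross > 0 → take C=(1.8179,5.4238) (cross=58.903)
θ=301°: ex = (C−B)/|BC| = (0.0341,0.9994); ey = (-0.9994,0.0341)
θ=301°: P = B + 2.20·ex + -1.27·ey = (2.8894,-0.4161)
θ=321°: B = A + 3.00·(cos321°, sin321°) = (2.3314, -1.8880)
θ=321°: |BD| = 6.9307
θ=321°: circle(B,8.00) ∩ circle(D,9.00): a=2.2389, h=7.6803
θ=321°:   candidates: C₊=(2.3935,6.1118) cross=53.230; C₋=(6.5778,-8.6679) cross=-53.230
θ=321°:   branch + wants cross > 0 → take C=(2.3935,6.1118) (cross=53.230)
θ=321°: ex = (C−B)/|BC| = (0.0078,1.0000); ey = (-1.0000,0.0078)
θ=321°: P = B + 2.20·ex + -1.27·ey = (3.6185,0.3021)

θ=245°: 0.66 -1.07
θ=301°: 2.89 -0.42
θ=321°: 3.62 0.30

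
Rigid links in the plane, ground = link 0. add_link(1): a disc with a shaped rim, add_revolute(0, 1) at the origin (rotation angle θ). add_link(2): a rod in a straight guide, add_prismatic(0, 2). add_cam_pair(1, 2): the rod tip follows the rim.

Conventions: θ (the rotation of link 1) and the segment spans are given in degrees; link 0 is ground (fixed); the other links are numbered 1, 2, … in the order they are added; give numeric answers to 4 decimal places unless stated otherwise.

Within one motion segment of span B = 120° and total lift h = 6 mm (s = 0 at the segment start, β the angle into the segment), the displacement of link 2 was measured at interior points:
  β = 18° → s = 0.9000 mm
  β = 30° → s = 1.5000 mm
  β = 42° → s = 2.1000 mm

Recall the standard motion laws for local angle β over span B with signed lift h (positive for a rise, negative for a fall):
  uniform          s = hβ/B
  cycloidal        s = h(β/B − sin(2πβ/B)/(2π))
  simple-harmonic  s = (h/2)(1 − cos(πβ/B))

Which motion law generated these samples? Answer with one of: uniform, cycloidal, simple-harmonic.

candidates at β/B = r: uniform s = h·r (linear in β); cycloidal s = h·(r − sin(2πr)/(2π)); simple-harmonic s = (h/2)(1 − cos(πr))
β=18°: printed 0.9000 | uniform 0.9000, cycloidal 0.1274, simple-harmonic 0.3270
β=30°: printed 1.5000 | uniform 1.5000, cycloidal 0.5451, simple-harmonic 0.8787
β=42°: printed 2.1000 | uniform 2.1000, cycloidal 1.3274, simple-harmonic 1.6380
only one law matches every sample → uniform

uniform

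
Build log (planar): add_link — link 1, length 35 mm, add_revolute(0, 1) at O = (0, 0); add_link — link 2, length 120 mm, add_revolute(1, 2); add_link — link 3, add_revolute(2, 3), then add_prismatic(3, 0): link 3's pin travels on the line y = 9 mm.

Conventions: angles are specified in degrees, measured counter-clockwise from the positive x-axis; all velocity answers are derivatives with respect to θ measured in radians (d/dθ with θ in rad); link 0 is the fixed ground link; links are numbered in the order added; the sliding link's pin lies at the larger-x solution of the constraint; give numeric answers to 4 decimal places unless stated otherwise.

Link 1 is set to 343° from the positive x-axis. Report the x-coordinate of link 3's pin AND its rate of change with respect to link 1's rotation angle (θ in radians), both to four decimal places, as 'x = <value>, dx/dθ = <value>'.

geometry: r = 35 mm, L = 120 mm, e = 9 mm
crank pin P = (r cos θ, r sin θ) = (33.470666, -10.233010)
h = r sin θ − e = -10.233010 − 9 = -19.233010
x = r cos θ + √(L² − h²) = 33.470666 + 118.448687 = 151.919353
dx/dθ = −r sin θ − h·r cos θ/√(L² − h²) (θ in radians; h = -19.233010) = 15.667782

x = 151.9194, dx/dθ = 15.6678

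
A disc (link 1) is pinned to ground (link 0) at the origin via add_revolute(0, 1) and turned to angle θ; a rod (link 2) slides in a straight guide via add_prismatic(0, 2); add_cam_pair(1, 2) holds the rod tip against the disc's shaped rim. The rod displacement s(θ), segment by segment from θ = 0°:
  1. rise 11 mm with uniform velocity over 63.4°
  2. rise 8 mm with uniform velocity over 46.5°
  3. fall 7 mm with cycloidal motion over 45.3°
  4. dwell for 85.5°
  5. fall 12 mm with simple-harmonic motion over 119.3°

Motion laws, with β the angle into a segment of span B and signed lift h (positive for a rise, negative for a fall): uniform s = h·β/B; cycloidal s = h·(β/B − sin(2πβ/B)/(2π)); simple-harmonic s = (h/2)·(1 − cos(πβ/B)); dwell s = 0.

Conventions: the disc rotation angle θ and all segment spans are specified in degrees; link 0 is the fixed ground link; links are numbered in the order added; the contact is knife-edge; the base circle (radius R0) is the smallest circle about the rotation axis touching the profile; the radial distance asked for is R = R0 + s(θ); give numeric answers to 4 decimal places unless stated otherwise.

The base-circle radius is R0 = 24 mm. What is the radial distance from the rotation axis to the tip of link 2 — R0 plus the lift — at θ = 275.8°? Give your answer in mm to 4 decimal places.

segment 1 (0° to 63.4°, uniform, h = 11) is passed completely: s = 0.0000 + (11) = 11.0000
segment 2 (63.4° to 109.9°, uniform, h = 8) is passed completely: s = 11.0000 + (8) = 19.0000
segment 3 (109.9° to 155.2°, cycloidal, h = -7) is passed completely: s = 19.0000 + (-7) = 12.0000
segment 4 (155.2° to 240.7°, dwell): s unchanged at 12.0000
θ = 275.8° falls in segment 5 (240.7° to 360°, simple-harmonic, h = -12): β = 275.8 − 240.7 = 35.1°, B = 119.3°; Δs = -12/2·(1 − cos(π·0.2942)) = -2.3857; s = 12.0000 − 2.3857 = 9.6143
R = R0 + s = 24 + 9.6143 = 33.6143

33.6143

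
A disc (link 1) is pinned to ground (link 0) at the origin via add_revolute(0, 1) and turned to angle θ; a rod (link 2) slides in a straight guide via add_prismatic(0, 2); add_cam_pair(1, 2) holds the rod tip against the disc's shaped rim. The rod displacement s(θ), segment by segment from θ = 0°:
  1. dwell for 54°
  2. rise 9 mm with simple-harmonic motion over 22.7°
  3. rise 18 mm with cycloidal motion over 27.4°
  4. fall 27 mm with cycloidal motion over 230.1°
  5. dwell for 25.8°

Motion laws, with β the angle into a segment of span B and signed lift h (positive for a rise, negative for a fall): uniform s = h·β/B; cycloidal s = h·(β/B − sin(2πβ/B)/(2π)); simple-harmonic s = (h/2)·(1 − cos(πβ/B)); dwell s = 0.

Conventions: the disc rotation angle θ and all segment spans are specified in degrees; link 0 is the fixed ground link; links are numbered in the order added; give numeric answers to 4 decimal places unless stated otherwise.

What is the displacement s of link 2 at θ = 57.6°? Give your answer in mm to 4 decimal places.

segment 1 (0° to 54°, dwell): s unchanged at 0.0000
θ = 57.6° falls in segment 2 (54° to 76.7°, simple-harmonic, h = 9): β = 57.6 − 54 = 3.6°, B = 22.7°; Δs = 9/2·(1 − cos(π·0.1586)) = 0.5471; s = 0.0000 + 0.5471 = 0.5471

0.5471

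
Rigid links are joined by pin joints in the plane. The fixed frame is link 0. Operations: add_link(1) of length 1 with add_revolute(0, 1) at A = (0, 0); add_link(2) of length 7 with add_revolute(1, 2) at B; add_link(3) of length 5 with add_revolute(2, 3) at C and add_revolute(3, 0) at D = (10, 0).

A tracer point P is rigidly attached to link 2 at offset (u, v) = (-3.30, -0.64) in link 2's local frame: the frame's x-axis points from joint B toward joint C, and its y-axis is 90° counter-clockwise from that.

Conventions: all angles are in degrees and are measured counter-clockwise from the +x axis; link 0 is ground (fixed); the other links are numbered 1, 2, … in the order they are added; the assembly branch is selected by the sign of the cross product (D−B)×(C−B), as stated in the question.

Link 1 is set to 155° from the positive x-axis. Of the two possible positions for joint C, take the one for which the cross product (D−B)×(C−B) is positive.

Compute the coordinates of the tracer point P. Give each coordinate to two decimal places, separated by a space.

A=(0,0), D=(10.00,0)
B = A + 1.00·(cos155°, sin155°) = (-0.9063, 0.4226)
|BD| = 10.9145
circle(B,7.00) ∩ circle(D,5.00): a=6.5567, h=2.4515
  candidates: C₊=(5.7404,2.6184) cross=26.756; C₋=(5.5506,-2.2809) cross=-26.756
  branch + wants cross > 0 → take C=(5.7404,2.6184) (cross=26.756)
ex = (C−B)/|BC| = (0.9495,0.3137); ey = (-0.3137,0.9495)
P = B + -3.30·ex + -0.64·ey = (-3.8390,-1.2202)

-3.84 -1.22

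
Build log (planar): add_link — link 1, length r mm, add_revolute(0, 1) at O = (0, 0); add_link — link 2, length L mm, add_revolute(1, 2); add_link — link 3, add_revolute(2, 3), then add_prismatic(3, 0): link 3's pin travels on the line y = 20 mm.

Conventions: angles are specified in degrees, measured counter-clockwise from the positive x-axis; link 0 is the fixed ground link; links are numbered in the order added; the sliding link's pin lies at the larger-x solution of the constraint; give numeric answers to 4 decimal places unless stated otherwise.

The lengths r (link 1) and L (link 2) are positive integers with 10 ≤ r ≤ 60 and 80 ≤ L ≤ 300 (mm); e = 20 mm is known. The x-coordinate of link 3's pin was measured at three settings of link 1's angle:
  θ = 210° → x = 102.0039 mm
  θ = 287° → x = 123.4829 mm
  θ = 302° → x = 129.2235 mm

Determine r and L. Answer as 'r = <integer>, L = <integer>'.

constraint per measurement: (x − r cos θ)² + (r sin θ − e)² = L²
subtracting the θ₁ and θ₂ equations cancels the r² and L² terms:
r = (x₁² − x₂²) / (2[(x₁cos θ₁ + e sin θ₁) − (x₂cos θ₂ + e sin θ₂)]) = 21.0000 → r = 21
L² = (x₁ − r cos θ₁)² + (r sin θ₁ − e)² = 15375.9903 → L = 124.0000 → L = 124
check at θ₃=302°: x = 129.2235 (printed 129.2235) ✓

r = 21, L = 124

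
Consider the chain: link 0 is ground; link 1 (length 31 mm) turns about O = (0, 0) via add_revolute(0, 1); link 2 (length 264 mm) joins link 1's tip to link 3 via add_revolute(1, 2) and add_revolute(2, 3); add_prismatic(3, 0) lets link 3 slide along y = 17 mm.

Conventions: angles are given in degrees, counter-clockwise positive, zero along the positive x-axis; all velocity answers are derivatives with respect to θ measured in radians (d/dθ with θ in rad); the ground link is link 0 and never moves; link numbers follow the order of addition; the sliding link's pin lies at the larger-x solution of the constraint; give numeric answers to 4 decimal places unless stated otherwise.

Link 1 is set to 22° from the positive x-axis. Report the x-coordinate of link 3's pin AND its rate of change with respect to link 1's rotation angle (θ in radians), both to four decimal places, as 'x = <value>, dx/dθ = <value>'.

geometry: r = 31 mm, L = 264 mm, e = 17 mm
crank pin P = (r cos θ, r sin θ) = (28.742699, 11.612804)
h = r sin θ − e = 11.612804 − 17 = -5.387196
x = r cos θ + √(L² − h²) = 28.742699 + 263.945029 = 292.687728
dx/dθ = −r sin θ − h·r cos θ/√(L² − h²) (θ in radians; h = -5.387196) = -11.026157

x = 292.6877, dx/dθ = -11.0262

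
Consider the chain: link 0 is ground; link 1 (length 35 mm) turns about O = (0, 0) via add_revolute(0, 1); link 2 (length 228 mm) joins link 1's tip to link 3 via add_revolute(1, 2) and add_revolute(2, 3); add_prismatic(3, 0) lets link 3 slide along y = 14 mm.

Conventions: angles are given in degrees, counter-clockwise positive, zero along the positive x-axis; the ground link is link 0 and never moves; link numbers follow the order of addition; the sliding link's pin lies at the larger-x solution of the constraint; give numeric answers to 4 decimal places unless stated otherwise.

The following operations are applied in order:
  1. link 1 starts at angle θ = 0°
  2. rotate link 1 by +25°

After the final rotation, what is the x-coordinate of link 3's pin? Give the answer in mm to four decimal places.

geometry: r = 35 mm, L = 228 mm, e = 14 mm; θ starts at 0°
rotate link 1 by +25°: θ ← 0° +25° = 25°
crank pin P = (r cos θ, r sin θ) = (31.720773, 14.791639)
h = r sin θ − e = 14.791639 − 14 = 0.791639
x = r cos θ + √(L² − h²) = 31.720773 + 227.998626 = 259.719398

259.7194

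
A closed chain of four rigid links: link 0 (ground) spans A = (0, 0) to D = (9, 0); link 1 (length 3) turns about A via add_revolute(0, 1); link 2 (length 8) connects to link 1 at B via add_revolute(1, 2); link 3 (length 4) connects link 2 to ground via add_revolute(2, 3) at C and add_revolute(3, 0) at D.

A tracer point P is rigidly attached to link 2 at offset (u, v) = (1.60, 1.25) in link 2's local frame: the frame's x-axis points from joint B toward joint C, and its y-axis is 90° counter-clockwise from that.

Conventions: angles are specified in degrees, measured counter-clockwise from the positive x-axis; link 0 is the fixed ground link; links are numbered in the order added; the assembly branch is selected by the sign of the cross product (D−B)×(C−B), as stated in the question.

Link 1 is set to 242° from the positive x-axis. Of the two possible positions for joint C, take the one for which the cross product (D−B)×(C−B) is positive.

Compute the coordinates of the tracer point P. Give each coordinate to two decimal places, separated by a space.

A=(0,0), D=(9.00,0)
B = A + 3.00·(cos242°, sin242°) = (-1.4084, -2.6488)
|BD| = 10.7402
circle(B,8.00) ∩ circle(D,4.00): a=7.6047, h=2.4837
  candidates: C₊=(5.3488,1.6337) cross=26.675; C₋=(6.5739,-3.1803) cross=-26.675
  branch + wants cross > 0 → take C=(5.3488,1.6337) (cross=26.675)
ex = (C−B)/|BC| = (0.8447,0.5353); ey = (-0.5353,0.8447)
P = B + 1.60·ex + 1.25·ey = (-0.7261,-0.7365)

-0.73 -0.74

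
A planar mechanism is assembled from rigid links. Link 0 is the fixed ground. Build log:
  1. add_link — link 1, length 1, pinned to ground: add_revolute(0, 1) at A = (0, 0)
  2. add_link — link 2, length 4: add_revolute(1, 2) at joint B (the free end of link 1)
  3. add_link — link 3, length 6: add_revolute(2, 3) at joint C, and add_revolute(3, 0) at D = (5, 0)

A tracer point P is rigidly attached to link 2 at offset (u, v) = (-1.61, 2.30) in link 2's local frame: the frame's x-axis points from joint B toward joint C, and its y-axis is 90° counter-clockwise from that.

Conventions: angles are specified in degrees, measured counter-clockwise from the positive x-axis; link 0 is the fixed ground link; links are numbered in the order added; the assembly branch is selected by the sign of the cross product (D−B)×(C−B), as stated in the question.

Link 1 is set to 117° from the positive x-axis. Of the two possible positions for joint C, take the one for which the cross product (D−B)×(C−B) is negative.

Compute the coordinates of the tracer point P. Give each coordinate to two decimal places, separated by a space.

A=(0,0), D=(5.00,0)
B = A + 1.00·(cos117°, sin117°) = (-0.4540, 0.8910)
|BD| = 5.5263
circle(B,4.00) ∩ circle(D,6.00): a=0.9536, h=3.8847
  candidates: C₊=(1.1135,4.5711) cross=21.468; C₋=(-0.1392,-3.0966) cross=-21.468
  branch - wants cross < 0 → take C=(-0.1392,-3.0966) (cross=-21.468)
ex = (C−B)/|BC| = (0.0787,-0.9969); ey = (0.9969,0.0787)
P = B + -1.61·ex + 2.30·ey = (1.7122,2.6770)

1.71 2.68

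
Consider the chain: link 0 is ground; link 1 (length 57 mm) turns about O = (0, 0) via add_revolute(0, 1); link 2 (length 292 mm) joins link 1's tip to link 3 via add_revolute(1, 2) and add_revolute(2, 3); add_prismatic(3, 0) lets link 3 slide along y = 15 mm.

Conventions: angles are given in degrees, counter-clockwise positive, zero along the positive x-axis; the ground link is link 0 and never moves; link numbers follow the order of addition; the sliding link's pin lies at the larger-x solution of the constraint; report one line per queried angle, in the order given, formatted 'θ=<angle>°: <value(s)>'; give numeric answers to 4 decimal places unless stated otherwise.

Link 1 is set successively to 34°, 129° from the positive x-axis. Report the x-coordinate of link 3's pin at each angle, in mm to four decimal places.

geometry: r = 57 mm, L = 292 mm, e = 15 mm
θ=34°: crank pin P = (r cos θ, r sin θ) = (47.255142, 31.873995)
θ=34°: h = r sin θ − e = 31.873995 − 15 = 16.873995
θ=34°: x = r cos θ + √(L² − h²) = 47.255142 + 291.512038 = 338.767180
θ=129°: crank pin P = (r cos θ, r sin θ) = (-35.871262, 44.297320)
θ=129°: h = r sin θ − e = 44.297320 − 15 = 29.297320
θ=129°: x = r cos θ + √(L² − h²) = -35.871262 + 290.526534 = 254.655272

θ=34°: 338.7672
θ=129°: 254.6553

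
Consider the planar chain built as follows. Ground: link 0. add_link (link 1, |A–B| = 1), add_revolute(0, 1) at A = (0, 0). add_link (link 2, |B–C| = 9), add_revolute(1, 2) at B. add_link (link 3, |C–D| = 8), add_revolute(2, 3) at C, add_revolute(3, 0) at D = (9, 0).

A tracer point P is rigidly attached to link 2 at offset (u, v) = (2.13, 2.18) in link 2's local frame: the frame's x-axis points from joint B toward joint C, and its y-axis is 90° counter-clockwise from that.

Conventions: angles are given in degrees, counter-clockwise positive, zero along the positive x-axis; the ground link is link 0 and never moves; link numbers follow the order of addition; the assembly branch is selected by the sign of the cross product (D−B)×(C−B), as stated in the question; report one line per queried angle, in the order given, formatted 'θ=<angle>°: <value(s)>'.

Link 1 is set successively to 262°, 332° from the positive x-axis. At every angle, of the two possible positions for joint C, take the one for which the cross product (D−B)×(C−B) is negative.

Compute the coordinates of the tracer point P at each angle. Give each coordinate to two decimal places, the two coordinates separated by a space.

A=(0,0), D=(9.00,0)
θ=262°: B = A + 1.00·(cos262°, sin262°) = (-0.1392, -0.9903)
θ=262°: |BD| = 9.1927
θ=262°: circle(B,9.00) ∩ circle(D,8.00): a=5.5210, h=7.1077
θ=262°:   candidates: C₊=(4.5840,6.6708) cross=65.338; C₋=(6.1153,-7.4618) cross=-65.338
θ=262°:   branch - wants cross < 0 → take C=(6.1153,-7.4618) (cross=-65.338)
θ=262°: ex = (C−B)/|BC| = (0.6949,-0.7191); ey = (0.7191,0.6949)
θ=262°: P = B + 2.13·ex + 2.18·ey = (2.9086,-1.0069)
θ=332°: B = A + 1.00·(cos332°, sin332°) = (0.8829, -0.4695)
θ=332°: |BD| = 8.1306
θ=332°: circle(B,9.00) ∩ circle(D,8.00): a=5.1107, h=7.4081
θ=332°:   candidates: C₊=(5.5574,7.2214) cross=60.233; C₋=(6.4129,-7.5701) cross=-60.233
θ=332°:   branch - wants cross < 0 → take C=(6.4129,-7.5701) (cross=-60.233)
θ=332°: ex = (C−B)/|BC| = (0.6144,-0.7890); ey = (0.7890,0.6144)
θ=332°: P = B + 2.13·ex + 2.18·ey = (3.9116,-0.8105)

θ=262°: 2.91 -1.01
θ=332°: 3.91 -0.81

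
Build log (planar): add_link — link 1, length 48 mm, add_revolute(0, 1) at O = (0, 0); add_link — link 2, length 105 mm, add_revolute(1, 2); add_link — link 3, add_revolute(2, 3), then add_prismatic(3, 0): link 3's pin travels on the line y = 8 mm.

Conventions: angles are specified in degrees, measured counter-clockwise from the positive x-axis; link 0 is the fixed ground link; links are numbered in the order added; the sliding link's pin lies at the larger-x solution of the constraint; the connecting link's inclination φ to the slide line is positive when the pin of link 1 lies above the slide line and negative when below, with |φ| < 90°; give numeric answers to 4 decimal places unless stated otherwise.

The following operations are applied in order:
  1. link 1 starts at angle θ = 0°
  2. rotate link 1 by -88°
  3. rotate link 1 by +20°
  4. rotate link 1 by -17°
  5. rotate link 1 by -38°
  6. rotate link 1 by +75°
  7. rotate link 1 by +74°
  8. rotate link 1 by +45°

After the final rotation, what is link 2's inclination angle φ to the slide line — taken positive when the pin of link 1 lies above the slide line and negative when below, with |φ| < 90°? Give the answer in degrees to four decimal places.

geometry: r = 48 mm, L = 105 mm, e = 8 mm; θ starts at 0°
rotate link 1 by -88°: θ ← 0° -88° = -88°
rotate link 1 by +20°: θ ← -88° +20° = -68°
rotate link 1 by -17°: θ ← -68° -17° = -85°
rotate link 1 by -38°: θ ← -85° -38° = -123°
rotate link 1 by +75°: θ ← -123° +75° = -48°
rotate link 1 by +74°: θ ← -48° +74° = 26°
rotate link 1 by +45°: θ ← 26° +45° = 71°
h = r sin θ − e = 45.384892 − 8 = 37.384892
sin φ = h / L = 37.384892 / 105 = 0.35604659
φ = arcsin(0.35604659) = 20.857601°

20.8576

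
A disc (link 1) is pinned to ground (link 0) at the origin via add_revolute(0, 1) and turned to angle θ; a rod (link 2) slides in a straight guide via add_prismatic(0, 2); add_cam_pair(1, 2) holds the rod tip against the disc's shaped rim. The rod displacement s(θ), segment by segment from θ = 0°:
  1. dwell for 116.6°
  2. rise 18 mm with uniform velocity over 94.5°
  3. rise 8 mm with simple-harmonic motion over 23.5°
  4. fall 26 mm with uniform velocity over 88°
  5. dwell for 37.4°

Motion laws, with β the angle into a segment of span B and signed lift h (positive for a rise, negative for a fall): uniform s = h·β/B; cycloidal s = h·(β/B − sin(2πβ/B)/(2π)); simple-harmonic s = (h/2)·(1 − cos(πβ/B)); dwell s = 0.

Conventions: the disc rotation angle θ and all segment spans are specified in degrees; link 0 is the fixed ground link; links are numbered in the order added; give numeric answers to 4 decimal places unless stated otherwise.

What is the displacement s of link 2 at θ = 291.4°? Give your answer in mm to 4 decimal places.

segment 1 (0° to 116.6°, dwell): s unchanged at 0.0000
segment 2 (116.6° to 211.1°, uniform, h = 18) is passed completely: s = 0.0000 + (18) = 18.0000
segment 3 (211.1° to 234.6°, simple-harmonic, h = 8) is passed completely: s = 18.0000 + (8) = 26.0000
θ = 291.4° falls in segment 4 (234.6° to 322.6°, uniform, h = -26): β = 291.4 − 234.6 = 56.8°, B = 88°; Δs = -26·56.8/88 = -16.7818; s = 26.0000 − 16.7818 = 9.2182

9.2182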